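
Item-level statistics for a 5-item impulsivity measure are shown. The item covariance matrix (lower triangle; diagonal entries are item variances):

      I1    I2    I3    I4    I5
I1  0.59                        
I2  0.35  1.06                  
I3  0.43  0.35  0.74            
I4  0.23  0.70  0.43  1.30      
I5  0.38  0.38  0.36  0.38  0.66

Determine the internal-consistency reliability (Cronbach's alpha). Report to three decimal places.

α = 0.809

Σσᵢ² = 0.59 + 1.06 + 0.74 + 1.30 + 0.66 = 4.35
Σ_{i<j} σ_ij = 3.99
σ²_T = 4.35 + 2 × 3.99 = 12.33
α = (k/(k−1))·(1 − Σσᵢ²/σ²_T) = (5/4)·(1 − 4.35/12.33) = 0.809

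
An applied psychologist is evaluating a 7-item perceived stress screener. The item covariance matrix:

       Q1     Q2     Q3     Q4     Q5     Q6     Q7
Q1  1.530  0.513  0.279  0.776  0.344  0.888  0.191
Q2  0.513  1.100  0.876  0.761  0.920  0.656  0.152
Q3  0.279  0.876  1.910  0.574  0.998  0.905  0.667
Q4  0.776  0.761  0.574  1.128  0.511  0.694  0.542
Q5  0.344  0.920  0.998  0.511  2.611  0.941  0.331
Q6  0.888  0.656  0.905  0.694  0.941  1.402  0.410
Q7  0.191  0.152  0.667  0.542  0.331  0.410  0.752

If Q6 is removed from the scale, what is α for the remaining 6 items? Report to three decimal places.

α = 0.782

Remaining items: Q1, Q2, Q3, Q4, Q5, Q7 (k = 6).
Σσᵢ² = 1.530 + 1.100 + 1.910 + 1.128 + 2.611 + 0.752 = 9.031
Var(T) = 9.031 + 2 × 8.435 = 25.901
α (item deleted) = (6/5)·(1 − 9.031/25.901) = 0.782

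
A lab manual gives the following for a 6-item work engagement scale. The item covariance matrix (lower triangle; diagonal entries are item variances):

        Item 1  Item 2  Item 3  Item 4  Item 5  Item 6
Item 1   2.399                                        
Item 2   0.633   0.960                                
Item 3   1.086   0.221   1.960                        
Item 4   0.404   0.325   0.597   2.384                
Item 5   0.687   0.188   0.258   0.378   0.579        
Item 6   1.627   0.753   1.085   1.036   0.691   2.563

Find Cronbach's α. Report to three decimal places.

Cronbach's α = 0.777

ΣVar(i) = 2.399 + 0.960 + 1.960 + 2.384 + 0.579 + 2.563 = 10.845
Σ_{i<j} σ_ij = 9.969
total variance = 10.845 + 2 × 9.969 = 30.783
α = (k/(k−1))·(1 − ΣVar(i)/total variance) = (6/5)·(1 − 10.845/30.783) = 0.777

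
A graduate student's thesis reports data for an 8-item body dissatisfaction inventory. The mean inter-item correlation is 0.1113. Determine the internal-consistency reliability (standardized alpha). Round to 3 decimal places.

Standardized α = k·r̄ / (1 + (k−1)·r̄) = 8 × 0.1113 / (1 + 7 × 0.1113)
  = 0.8904 / 1.7791 = 0.500

α = 0.500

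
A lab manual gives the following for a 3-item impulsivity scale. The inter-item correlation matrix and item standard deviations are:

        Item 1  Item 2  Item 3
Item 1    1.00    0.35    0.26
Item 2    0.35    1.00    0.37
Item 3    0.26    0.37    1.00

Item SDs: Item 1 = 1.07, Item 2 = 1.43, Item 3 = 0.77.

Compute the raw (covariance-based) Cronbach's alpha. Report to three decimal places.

α = 0.569

Σσ²ᵢ = 1.07² + 1.43² + 0.77² = 3.7827
Covariances σ_ij = r_ij · s_i · s_j:
  σ(Item 1,Item 2) = 0.35 × 1.07 × 1.43 = 0.5355
  σ(Item 1,Item 3) = 0.26 × 1.07 × 0.77 = 0.2142
  σ(Item 2,Item 3) = 0.37 × 1.43 × 0.77 = 0.4074
σ²_T = Σσ²ᵢ + 2·Σσ_ij = 3.7827 + 2 × 1.1571 = 6.0969
α = (3/2)·(1 − 3.7827/6.0969) = 0.569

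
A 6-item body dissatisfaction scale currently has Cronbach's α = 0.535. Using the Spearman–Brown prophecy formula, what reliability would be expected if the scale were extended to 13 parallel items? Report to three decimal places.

predicted reliability = 0.714

Length factor m = 13/6 = 2.1667
α' = m·α / (1 + (m−1)·α)
   = 13/6 × 0.535 / (1 + (13/6 − 1) × 0.535)
   = 1.1592 / 1.6242 = 0.714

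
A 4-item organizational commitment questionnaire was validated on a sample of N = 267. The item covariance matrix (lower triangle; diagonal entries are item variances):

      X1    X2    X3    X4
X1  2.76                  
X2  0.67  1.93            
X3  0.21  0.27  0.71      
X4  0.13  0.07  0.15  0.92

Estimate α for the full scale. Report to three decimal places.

α = 0.429

Σσ²ᵢ = 2.76 + 1.93 + 0.71 + 0.92 = 6.32
Σ_{i<j} σ_ij = 1.50
total variance = 6.32 + 2 × 1.50 = 9.32
α = (k/(k−1))·(1 − Σσ²ᵢ/total variance) = (4/3)·(1 − 6.32/9.32) = 0.429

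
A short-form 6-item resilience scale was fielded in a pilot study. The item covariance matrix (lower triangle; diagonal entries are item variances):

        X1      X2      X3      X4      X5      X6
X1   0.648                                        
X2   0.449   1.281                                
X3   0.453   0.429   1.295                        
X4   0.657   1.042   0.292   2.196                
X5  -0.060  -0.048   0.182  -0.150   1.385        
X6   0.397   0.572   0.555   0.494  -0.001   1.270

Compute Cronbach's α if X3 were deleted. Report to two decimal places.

Remaining items: X1, X2, X4, X5, X6 (k = 5).
Σσᵢ² = 0.648 + 1.281 + 2.196 + 1.385 + 1.270 = 6.780
total variance = 6.780 + 2 × 3.352 = 13.484
α (item deleted) = (5/4)·(1 − 6.780/13.484) = 0.62

α = 0.62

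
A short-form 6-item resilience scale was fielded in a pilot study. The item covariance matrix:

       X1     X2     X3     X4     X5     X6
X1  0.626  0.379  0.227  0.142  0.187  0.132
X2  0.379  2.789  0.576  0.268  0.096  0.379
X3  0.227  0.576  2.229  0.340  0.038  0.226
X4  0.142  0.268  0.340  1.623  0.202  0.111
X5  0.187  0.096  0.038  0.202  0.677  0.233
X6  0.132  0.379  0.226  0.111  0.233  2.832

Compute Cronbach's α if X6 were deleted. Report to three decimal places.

α = 0.477

Remaining items: X1, X2, X3, X4, X5 (k = 5).
Σσ²ᵢ = 0.626 + 2.789 + 2.229 + 1.623 + 0.677 = 7.944
σ²_T = 7.944 + 2 × 2.455 = 12.854
α (item deleted) = (5/4)·(1 − 7.944/12.854) = 0.477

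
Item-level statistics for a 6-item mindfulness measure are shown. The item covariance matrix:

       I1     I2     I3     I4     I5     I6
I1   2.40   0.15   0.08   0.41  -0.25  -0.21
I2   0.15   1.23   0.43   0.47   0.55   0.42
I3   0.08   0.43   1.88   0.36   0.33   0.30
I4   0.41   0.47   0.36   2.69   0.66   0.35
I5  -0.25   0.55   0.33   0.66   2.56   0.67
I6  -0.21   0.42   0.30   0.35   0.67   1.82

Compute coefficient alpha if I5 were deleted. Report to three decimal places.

α = 0.444

Remaining items: I1, I2, I3, I4, I6 (k = 5).
Σσ²ᵢ = 2.40 + 1.23 + 1.88 + 2.69 + 1.82 = 10.02
σ²_T = 10.02 + 2 × 2.76 = 15.54
α (item deleted) = (5/4)·(1 − 10.02/15.54) = 0.444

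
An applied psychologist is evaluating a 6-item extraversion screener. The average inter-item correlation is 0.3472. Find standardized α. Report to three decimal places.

Standardized α = k·r̄ / (1 + (k−1)·r̄) = 6 × 0.3472 / (1 + 5 × 0.3472)
  = 2.0832 / 2.7360 = 0.761

standardized α = 0.761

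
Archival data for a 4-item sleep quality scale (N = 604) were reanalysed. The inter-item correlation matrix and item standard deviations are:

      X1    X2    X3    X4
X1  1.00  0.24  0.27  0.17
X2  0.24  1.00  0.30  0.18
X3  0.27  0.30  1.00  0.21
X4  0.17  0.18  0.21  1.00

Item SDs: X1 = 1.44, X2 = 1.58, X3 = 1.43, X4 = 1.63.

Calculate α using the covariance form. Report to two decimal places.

α = 0.54

Σσ²ᵢ = 1.44² + 1.58² + 1.43² + 1.63² = 9.2718
Covariances σ_ij = r_ij · s_i · s_j:
  σ(X1,X2) = 0.24 × 1.44 × 1.58 = 0.5460
  σ(X1,X3) = 0.27 × 1.44 × 1.43 = 0.5560
  σ(X1,X4) = 0.17 × 1.44 × 1.63 = 0.3990
  σ(X2,X3) = 0.30 × 1.58 × 1.43 = 0.6778
  σ(X2,X4) = 0.18 × 1.58 × 1.63 = 0.4636
  σ(X3,X4) = 0.21 × 1.43 × 1.63 = 0.4895
σ²_T = Σσ²ᵢ + 2·Σσ_ij = 9.2718 + 2 × 3.1319 = 15.5356
α = (4/3)·(1 − 9.2718/15.5356) = 0.54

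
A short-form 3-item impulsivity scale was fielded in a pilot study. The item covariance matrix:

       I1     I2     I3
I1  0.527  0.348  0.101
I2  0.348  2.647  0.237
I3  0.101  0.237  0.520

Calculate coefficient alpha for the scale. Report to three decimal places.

Σσᵢ² = 0.527 + 2.647 + 0.520 = 3.694
Sum of off-diagonal covariances = 0.686
σ²_total = 3.694 + 2 × 0.686 = 5.066
α = (k/(k−1))·(1 − Σσᵢ²/σ²_total) = (3/2)·(1 − 3.694/5.066) = 0.406

coefficient alpha = 0.406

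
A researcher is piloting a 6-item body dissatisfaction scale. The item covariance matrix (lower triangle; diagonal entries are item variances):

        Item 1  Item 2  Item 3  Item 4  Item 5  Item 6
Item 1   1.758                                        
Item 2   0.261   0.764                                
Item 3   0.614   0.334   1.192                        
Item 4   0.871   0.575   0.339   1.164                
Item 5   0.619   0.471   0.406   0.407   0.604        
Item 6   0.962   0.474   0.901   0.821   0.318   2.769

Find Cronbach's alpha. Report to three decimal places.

Σσ²ᵢ = 1.758 + 0.764 + 1.192 + 1.164 + 0.604 + 2.769 = 8.251
Sum of the distinct covariances = 8.373
Var(T) = 8.251 + 2 × 8.373 = 24.997
α = (k/(k−1))·(1 − Σσ²ᵢ/Var(T)) = (6/5)·(1 − 8.251/24.997) = 0.804

Cronbach's alpha = 0.804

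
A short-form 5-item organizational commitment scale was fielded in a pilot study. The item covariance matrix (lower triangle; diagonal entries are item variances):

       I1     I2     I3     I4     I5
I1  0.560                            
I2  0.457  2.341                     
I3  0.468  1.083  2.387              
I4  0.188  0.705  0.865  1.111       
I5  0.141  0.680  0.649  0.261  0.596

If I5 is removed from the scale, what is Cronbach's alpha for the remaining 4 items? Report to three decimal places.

Cronbach's alpha = 0.721

Remaining items: I1, I2, I3, I4 (k = 4).
ΣVar(i) = 0.560 + 2.341 + 2.387 + 1.111 = 6.399
σ²_total = 6.399 + 2 × 3.766 = 13.931
α (item deleted) = (4/3)·(1 − 6.399/13.931) = 0.721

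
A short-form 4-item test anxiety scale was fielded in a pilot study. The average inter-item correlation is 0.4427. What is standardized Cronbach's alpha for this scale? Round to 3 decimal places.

Standardized α = k·r̄ / (1 + (k−1)·r̄) = 4 × 0.4427 / (1 + 3 × 0.4427)
  = 1.7708 / 2.3281 = 0.761

standardized Cronbach's alpha = 0.761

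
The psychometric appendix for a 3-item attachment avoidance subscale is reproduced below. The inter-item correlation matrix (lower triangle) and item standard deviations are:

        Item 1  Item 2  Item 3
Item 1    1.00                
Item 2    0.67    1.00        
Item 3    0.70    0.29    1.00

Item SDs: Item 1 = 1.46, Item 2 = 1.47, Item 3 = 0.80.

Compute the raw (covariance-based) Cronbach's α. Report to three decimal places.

Cronbach's α = 0.769

Σσ²ᵢ = 1.46² + 1.47² + 0.80² = 4.9325
Covariances σ_ij = r_ij · s_i · s_j:
  σ(Item 1,Item 2) = 0.67 × 1.46 × 1.47 = 1.4380
  σ(Item 1,Item 3) = 0.70 × 1.46 × 0.80 = 0.8176
  σ(Item 2,Item 3) = 0.29 × 1.47 × 0.80 = 0.3410
σ²_T = Σσ²ᵢ + 2·Σσ_ij = 4.9325 + 2 × 2.5966 = 10.1257
α = (3/2)·(1 − 4.9325/10.1257) = 0.769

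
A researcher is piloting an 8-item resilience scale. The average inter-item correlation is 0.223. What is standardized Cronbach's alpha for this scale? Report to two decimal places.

Standardized α = k·r̄ / (1 + (k−1)·r̄) = 8 × 0.223 / (1 + 7 × 0.223)
  = 1.7840 / 2.5610 = 0.70

α = 0.70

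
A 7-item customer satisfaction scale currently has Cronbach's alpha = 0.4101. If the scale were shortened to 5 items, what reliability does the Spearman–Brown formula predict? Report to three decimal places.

Length factor m = 5/7 = 0.7143
α' = m·α / (1 − (1−m)·α)
   = 5/7 × 0.4101 / (1 − (1 − 5/7) × 0.4101)
   = 0.2929 / 0.8828 = 0.332

predicted reliability = 0.332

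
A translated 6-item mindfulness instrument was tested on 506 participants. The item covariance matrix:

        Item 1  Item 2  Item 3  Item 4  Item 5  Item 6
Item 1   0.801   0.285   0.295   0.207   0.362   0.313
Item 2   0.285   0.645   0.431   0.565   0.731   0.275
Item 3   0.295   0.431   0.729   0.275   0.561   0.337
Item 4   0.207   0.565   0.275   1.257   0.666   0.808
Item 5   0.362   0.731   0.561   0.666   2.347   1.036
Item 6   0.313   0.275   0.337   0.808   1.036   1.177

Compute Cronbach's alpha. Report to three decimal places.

sum of item variances = 0.801 + 0.645 + 0.729 + 1.257 + 2.347 + 1.177 = 6.956
Sum of off-diagonal covariances = 7.147
Var(T) = 6.956 + 2 × 7.147 = 21.250
α = (k/(k−1))·(1 − sum of item variances/Var(T)) = (6/5)·(1 − 6.956/21.250) = 0.807

Cronbach's alpha = 0.807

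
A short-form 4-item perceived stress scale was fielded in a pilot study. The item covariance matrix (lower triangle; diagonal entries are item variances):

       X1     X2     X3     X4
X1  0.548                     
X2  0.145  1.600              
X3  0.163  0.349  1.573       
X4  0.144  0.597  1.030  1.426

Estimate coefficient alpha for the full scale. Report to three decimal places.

α = 0.647

Σσᵢ² = 0.548 + 1.600 + 1.573 + 1.426 = 5.147
Sum of off-diagonal covariances = 2.428
Var(T) = 5.147 + 2 × 2.428 = 10.003
α = (k/(k−1))·(1 − Σσᵢ²/Var(T)) = (4/3)·(1 − 5.147/10.003) = 0.647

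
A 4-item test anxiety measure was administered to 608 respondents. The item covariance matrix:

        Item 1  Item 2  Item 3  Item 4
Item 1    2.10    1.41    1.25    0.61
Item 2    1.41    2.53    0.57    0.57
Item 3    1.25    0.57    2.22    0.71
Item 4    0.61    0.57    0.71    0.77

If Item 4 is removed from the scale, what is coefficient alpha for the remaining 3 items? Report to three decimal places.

coefficient alpha = 0.728

Remaining items: Item 1, Item 2, Item 3 (k = 3).
sum of item variances = 2.10 + 2.53 + 2.22 = 6.85
σ²_total = 6.85 + 2 × 3.23 = 13.31
α (item deleted) = (3/2)·(1 − 6.85/13.31) = 0.728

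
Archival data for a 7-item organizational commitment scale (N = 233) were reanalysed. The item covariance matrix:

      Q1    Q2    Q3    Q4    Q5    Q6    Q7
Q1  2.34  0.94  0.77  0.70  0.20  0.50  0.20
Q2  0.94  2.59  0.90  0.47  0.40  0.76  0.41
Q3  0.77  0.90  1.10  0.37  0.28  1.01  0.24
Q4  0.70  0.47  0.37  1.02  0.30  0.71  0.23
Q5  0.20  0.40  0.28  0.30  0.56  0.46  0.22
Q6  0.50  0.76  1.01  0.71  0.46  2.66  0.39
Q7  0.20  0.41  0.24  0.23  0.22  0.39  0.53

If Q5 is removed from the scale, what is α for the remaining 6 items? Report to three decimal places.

α = 0.752

Remaining items: Q1, Q2, Q3, Q4, Q6, Q7 (k = 6).
Σσ²ᵢ = 2.34 + 2.59 + 1.10 + 1.02 + 2.66 + 0.53 = 10.24
σ²_total = 10.24 + 2 × 8.60 = 27.44
α (item deleted) = (6/5)·(1 − 10.24/27.44) = 0.752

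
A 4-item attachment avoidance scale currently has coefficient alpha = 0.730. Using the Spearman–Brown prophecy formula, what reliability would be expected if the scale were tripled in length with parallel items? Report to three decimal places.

predicted reliability = 0.890

Length factor m = 3
α' = m·α / (1 + (m−1)·α)
   = 3 × 0.730 / (1 + (3 − 1) × 0.730)
   = 2.1900 / 2.4600 = 0.890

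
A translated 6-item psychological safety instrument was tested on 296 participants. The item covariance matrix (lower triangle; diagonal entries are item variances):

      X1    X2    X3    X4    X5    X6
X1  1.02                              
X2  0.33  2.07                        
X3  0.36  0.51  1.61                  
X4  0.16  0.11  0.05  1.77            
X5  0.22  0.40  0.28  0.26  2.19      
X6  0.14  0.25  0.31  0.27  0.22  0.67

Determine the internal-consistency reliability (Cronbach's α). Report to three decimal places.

ΣVar(i) = 1.02 + 2.07 + 1.61 + 1.77 + 2.19 + 0.67 = 9.33
Sum of off-diagonal covariances = 3.87
Var(T) = 9.33 + 2 × 3.87 = 17.07
α = (k/(k−1))·(1 − ΣVar(i)/Var(T)) = (6/5)·(1 − 9.33/17.07) = 0.544

Cronbach's α = 0.544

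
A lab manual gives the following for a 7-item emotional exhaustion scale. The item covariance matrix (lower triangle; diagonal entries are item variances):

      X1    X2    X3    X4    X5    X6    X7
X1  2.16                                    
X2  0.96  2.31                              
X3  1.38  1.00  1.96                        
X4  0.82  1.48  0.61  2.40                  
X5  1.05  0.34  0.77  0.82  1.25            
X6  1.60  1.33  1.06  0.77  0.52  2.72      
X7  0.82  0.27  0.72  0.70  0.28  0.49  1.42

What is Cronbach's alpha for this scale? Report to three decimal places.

sum of item variances = 2.16 + 2.31 + 1.96 + 2.40 + 1.25 + 2.72 + 1.42 = 14.22
Sum of the distinct covariances = 17.79
total variance = 14.22 + 2 × 17.79 = 49.80
α = (k/(k−1))·(1 − sum of item variances/total variance) = (7/6)·(1 − 14.22/49.80) = 0.834

α = 0.834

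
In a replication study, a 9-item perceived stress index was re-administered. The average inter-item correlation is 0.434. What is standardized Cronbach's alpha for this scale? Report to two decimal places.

Standardized α = k·r̄ / (1 + (k−1)·r̄) = 9 × 0.434 / (1 + 8 × 0.434)
  = 3.9060 / 4.4720 = 0.87

α = 0.87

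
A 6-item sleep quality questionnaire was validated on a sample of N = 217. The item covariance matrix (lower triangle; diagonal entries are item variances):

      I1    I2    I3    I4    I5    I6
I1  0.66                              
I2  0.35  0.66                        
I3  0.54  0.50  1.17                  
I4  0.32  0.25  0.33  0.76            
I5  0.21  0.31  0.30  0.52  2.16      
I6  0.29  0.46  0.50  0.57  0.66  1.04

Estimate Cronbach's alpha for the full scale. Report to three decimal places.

Cronbach's alpha = 0.785

sum of item variances = 0.66 + 0.66 + 1.17 + 0.76 + 2.16 + 1.04 = 6.45
Sum of the distinct covariances = 6.11
σ²_T = 6.45 + 2 × 6.11 = 18.67
α = (k/(k−1))·(1 − sum of item variances/σ²_T) = (6/5)·(1 − 6.45/18.67) = 0.785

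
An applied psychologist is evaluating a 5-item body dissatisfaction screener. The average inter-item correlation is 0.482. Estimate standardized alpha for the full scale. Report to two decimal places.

α = 0.82

Standardized α = k·r̄ / (1 + (k−1)·r̄) = 5 × 0.482 / (1 + 4 × 0.482)
  = 2.4100 / 2.9280 = 0.82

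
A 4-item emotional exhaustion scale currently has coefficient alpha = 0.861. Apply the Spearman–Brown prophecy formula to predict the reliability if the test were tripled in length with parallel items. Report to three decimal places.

predicted reliability = 0.949

Length factor m = 3
α' = m·α / (1 + (m−1)·α)
   = 3 × 0.861 / (1 + (3 − 1) × 0.861)
   = 2.5830 / 2.7220 = 0.949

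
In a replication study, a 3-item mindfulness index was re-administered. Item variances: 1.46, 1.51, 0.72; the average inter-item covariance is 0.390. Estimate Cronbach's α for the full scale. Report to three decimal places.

Σσᵢ² = 1.46 + 1.51 + 0.72 = 3.69
Sum of the 3 distinct covariances = 3 × 0.390 = 1.170
σ²_total = Σσᵢ² + 2·Σcov = 3.69 + 2 × 1.170 = 6.030
α = (3/2)·(1 − 3.69/6.030) = 0.582

α = 0.582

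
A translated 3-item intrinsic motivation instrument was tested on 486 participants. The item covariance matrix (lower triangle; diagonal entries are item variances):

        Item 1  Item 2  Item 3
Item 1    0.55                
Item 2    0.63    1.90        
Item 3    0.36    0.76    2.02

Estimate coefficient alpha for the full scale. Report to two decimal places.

ΣVar(i) = 0.55 + 1.90 + 2.02 = 4.47
Σ_{i<j} σ_ij = 1.75
Var(T) = 4.47 + 2 × 1.75 = 7.97
α = (k/(k−1))·(1 − ΣVar(i)/Var(T)) = (3/2)·(1 − 4.47/7.97) = 0.66

α = 0.66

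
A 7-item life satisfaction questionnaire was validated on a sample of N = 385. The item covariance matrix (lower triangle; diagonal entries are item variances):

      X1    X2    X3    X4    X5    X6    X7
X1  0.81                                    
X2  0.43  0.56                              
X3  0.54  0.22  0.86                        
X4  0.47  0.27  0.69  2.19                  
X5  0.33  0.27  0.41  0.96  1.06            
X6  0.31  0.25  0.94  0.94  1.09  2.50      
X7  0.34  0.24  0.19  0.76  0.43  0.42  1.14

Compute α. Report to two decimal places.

Σσ²ᵢ = 0.81 + 0.56 + 0.86 + 2.19 + 1.06 + 2.50 + 1.14 = 9.12
Sum of the distinct covariances = 10.50
Var(T) = 9.12 + 2 × 10.50 = 30.12
α = (k/(k−1))·(1 − Σσ²ᵢ/Var(T)) = (7/6)·(1 − 9.12/30.12) = 0.81

α = 0.81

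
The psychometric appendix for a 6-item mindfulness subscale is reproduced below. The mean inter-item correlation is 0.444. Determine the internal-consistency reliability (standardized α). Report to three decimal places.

α = 0.827

Standardized α = k·r̄ / (1 + (k−1)·r̄) = 6 × 0.444 / (1 + 5 × 0.444)
  = 2.6640 / 3.2200 = 0.827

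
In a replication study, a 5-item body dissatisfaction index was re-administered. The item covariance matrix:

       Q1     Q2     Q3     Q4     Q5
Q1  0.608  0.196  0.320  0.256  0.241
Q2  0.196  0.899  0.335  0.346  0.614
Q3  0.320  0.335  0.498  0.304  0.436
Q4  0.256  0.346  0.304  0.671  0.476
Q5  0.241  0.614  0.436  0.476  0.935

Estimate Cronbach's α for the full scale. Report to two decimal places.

α = 0.83

Σσ²ᵢ = 0.608 + 0.899 + 0.498 + 0.671 + 0.935 = 3.611
Sum of off-diagonal covariances = 3.524
Var(T) = 3.611 + 2 × 3.524 = 10.659
α = (k/(k−1))·(1 − Σσ²ᵢ/Var(T)) = (5/4)·(1 − 3.611/10.659) = 0.83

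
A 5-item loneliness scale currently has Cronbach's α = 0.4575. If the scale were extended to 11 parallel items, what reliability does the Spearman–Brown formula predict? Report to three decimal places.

predicted reliability = 0.650

Length factor m = 11/5 = 2.2000
α' = m·α / (1 + (m−1)·α)
   = 11/5 × 0.4575 / (1 + (11/5 − 1) × 0.4575)
   = 1.0065 / 1.5490 = 0.650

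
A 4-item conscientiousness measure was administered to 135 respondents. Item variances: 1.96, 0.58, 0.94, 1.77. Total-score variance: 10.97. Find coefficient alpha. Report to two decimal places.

Σσ²ᵢ = 1.96 + 0.58 + 0.94 + 1.77 = 5.25
α = (k/(k−1))·(1 − Σσ²ᵢ/σ²_total) = (4/3)·(1 − 5.25/10.97) = 0.70

α = 0.70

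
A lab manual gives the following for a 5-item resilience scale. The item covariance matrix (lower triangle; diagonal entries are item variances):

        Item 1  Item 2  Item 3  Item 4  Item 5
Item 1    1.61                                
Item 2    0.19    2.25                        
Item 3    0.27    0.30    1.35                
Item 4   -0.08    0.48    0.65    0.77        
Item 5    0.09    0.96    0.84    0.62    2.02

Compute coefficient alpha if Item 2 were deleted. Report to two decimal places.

Remaining items: Item 1, Item 3, Item 4, Item 5 (k = 4).
ΣVar(i) = 1.61 + 1.35 + 0.77 + 2.02 = 5.75
Var(T) = 5.75 + 2 × 2.39 = 10.53
α (item deleted) = (4/3)·(1 − 5.75/10.53) = 0.61

α = 0.61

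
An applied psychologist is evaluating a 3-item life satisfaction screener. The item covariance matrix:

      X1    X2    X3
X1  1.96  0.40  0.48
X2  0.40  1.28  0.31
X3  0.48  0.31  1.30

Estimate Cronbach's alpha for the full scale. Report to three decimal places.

Cronbach's alpha = 0.516

Σσᵢ² = 1.96 + 1.28 + 1.30 = 4.54
Σ_{i<j} σ_ij = 1.19
total variance = 4.54 + 2 × 1.19 = 6.92
α = (k/(k−1))·(1 − Σσᵢ²/total variance) = (3/2)·(1 − 4.54/6.92) = 0.516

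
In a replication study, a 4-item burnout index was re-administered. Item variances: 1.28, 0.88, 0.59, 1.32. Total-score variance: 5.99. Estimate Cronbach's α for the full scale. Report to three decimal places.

α = 0.427

ΣVar(i) = 1.28 + 0.88 + 0.59 + 1.32 = 4.07
α = (k/(k−1))·(1 − ΣVar(i)/Var(T)) = (4/3)·(1 − 4.07/5.99) = 0.427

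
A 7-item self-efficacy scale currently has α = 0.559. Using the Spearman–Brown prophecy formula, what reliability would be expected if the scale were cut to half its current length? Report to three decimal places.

Length factor m = 1/2
α' = m·α / (1 − (1−m)·α)
   = 1/2 × 0.559 / (1 − (1 − 1/2) × 0.559)
   = 0.2795 / 0.7205 = 0.388

predicted reliability = 0.388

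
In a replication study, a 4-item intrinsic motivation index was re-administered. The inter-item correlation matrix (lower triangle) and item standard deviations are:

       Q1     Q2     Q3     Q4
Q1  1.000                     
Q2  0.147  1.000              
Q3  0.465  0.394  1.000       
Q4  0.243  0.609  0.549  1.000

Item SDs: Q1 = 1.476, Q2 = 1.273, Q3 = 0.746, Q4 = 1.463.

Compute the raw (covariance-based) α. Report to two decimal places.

Σσ²ᵢ = 1.476² + 1.273² + 0.746² + 1.463² = 6.4960
Covariances σ_ij = r_ij · s_i · s_j:
  σ(Q1,Q2) = 0.147 × 1.476 × 1.273 = 0.2762
  σ(Q1,Q3) = 0.465 × 1.476 × 0.746 = 0.5120
  σ(Q1,Q4) = 0.243 × 1.476 × 1.463 = 0.5247
  σ(Q2,Q3) = 0.394 × 1.273 × 0.746 = 0.3742
  σ(Q2,Q4) = 0.609 × 1.273 × 1.463 = 1.1342
  σ(Q3,Q4) = 0.549 × 0.746 × 1.463 = 0.5992
σ²_T = Σσ²ᵢ + 2·Σσ_ij = 6.4960 + 2 × 3.4205 = 13.3370
α = (4/3)·(1 − 6.4960/13.3370) = 0.68

α = 0.68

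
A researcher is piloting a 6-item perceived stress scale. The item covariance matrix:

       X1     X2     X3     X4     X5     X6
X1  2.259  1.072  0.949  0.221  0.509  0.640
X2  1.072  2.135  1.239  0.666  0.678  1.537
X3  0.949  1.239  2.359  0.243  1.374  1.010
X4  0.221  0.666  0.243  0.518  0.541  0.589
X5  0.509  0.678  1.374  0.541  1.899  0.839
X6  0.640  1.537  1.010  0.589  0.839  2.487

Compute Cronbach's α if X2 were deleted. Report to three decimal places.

Cronbach's α = 0.740

Remaining items: X1, X3, X4, X5, X6 (k = 5).
ΣVar(i) = 2.259 + 2.359 + 0.518 + 1.899 + 2.487 = 9.522
Var(T) = 9.522 + 2 × 6.915 = 23.352
α (item deleted) = (5/4)·(1 − 9.522/23.352) = 0.740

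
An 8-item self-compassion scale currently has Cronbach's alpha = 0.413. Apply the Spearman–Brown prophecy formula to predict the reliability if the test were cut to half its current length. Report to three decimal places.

Length factor m = 1/2
α' = m·α / (1 − (1−m)·α)
   = 1/2 × 0.413 / (1 − (1 − 1/2) × 0.413)
   = 0.2065 / 0.7935 = 0.260

predicted reliability = 0.260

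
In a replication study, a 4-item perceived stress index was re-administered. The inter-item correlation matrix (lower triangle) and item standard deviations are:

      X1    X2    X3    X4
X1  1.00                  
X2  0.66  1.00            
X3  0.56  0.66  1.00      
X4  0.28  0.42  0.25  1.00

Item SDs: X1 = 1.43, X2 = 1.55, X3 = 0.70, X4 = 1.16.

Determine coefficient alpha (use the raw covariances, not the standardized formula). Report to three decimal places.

coefficient alpha = 0.760

Σσ²ᵢ = 1.43² + 1.55² + 0.70² + 1.16² = 6.2830
Covariances σ_ij = r_ij · s_i · s_j:
  σ(X1,X2) = 0.66 × 1.43 × 1.55 = 1.4629
  σ(X1,X3) = 0.56 × 1.43 × 0.70 = 0.5606
  σ(X1,X4) = 0.28 × 1.43 × 1.16 = 0.4645
  σ(X2,X3) = 0.66 × 1.55 × 0.70 = 0.7161
  σ(X2,X4) = 0.42 × 1.55 × 1.16 = 0.7552
  σ(X3,X4) = 0.25 × 0.70 × 1.16 = 0.2030
σ²_T = Σσ²ᵢ + 2·Σσ_ij = 6.2830 + 2 × 4.1623 = 14.6076
α = (4/3)·(1 − 6.2830/14.6076) = 0.760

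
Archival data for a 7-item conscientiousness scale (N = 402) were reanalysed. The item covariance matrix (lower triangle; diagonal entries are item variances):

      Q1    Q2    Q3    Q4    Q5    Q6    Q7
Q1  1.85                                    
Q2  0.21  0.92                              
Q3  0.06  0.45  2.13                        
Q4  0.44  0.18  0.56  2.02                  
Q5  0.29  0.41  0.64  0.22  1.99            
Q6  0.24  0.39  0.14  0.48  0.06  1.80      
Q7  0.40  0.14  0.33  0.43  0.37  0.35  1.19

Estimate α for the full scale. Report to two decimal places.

α = 0.62

Σσᵢ² = 1.85 + 0.92 + 2.13 + 2.02 + 1.99 + 1.80 + 1.19 = 11.90
Sum of the distinct covariances = 6.79
σ²_T = 11.90 + 2 × 6.79 = 25.48
α = (k/(k−1))·(1 − Σσᵢ²/σ²_T) = (7/6)·(1 − 11.90/25.48) = 0.62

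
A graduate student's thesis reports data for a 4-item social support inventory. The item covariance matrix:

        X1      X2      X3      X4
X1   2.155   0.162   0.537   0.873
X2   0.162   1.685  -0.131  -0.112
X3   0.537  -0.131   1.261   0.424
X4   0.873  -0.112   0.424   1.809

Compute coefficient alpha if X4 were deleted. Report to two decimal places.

Remaining items: X1, X2, X3 (k = 3).
ΣVar(i) = 2.155 + 1.685 + 1.261 = 5.101
σ²_T = 5.101 + 2 × 0.568 = 6.237
α (item deleted) = (3/2)·(1 − 5.101/6.237) = 0.27

coefficient alpha = 0.27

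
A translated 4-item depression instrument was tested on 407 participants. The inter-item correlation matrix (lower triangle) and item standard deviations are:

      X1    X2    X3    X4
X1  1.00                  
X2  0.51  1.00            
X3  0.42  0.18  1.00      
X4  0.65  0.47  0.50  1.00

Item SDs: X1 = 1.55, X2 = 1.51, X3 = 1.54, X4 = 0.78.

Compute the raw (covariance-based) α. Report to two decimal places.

α = 0.72

Σσ²ᵢ = 1.55² + 1.51² + 1.54² + 0.78² = 7.6626
Covariances σ_ij = r_ij · s_i · s_j:
  σ(X1,X2) = 0.51 × 1.55 × 1.51 = 1.1937
  σ(X1,X3) = 0.42 × 1.55 × 1.54 = 1.0025
  σ(X1,X4) = 0.65 × 1.55 × 0.78 = 0.7859
  σ(X2,X3) = 0.18 × 1.51 × 1.54 = 0.4186
  σ(X2,X4) = 0.47 × 1.51 × 0.78 = 0.5536
  σ(X3,X4) = 0.50 × 1.54 × 0.78 = 0.6006
σ²_T = Σσ²ᵢ + 2·Σσ_ij = 7.6626 + 2 × 4.5549 = 16.7724
α = (4/3)·(1 − 7.6626/16.7724) = 0.72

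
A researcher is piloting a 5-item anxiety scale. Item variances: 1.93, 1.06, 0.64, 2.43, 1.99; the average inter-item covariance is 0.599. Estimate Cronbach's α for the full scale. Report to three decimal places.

Σσᵢ² = 1.93 + 1.06 + 0.64 + 2.43 + 1.99 = 8.05
Sum of the 10 distinct covariances = 10 × 0.599 = 5.990
σ²_T = Σσᵢ² + 2·Σcov = 8.05 + 2 × 5.990 = 20.030
α = (5/4)·(1 − 8.05/20.030) = 0.748

Cronbach's α = 0.748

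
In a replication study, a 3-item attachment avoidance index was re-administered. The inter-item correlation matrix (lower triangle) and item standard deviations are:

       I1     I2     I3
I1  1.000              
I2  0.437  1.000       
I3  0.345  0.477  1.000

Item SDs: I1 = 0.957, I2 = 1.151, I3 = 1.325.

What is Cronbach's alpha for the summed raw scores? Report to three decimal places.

α = 0.678

Σσ²ᵢ = 0.957² + 1.151² + 1.325² = 3.9963
Covariances σ_ij = r_ij · s_i · s_j:
  σ(I1,I2) = 0.437 × 0.957 × 1.151 = 0.4814
  σ(I1,I3) = 0.345 × 0.957 × 1.325 = 0.4375
  σ(I2,I3) = 0.477 × 1.151 × 1.325 = 0.7275
σ²_T = Σσ²ᵢ + 2·Σσ_ij = 3.9963 + 2 × 1.6464 = 7.2891
α = (3/2)·(1 − 3.9963/7.2891) = 0.678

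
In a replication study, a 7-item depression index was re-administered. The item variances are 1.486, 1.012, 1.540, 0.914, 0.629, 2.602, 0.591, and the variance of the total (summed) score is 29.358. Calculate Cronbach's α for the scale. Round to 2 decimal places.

sum of item variances = 1.486 + 1.012 + 1.540 + 0.914 + 0.629 + 2.602 + 0.591 = 8.774
α = (k/(k−1))·(1 − sum of item variances/σ²_total) = (7/6)·(1 − 8.774/29.358) = 0.82

α = 0.82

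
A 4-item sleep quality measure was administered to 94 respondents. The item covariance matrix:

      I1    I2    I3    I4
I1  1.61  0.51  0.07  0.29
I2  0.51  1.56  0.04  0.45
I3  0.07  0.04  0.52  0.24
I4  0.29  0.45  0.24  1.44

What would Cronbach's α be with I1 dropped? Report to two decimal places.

Remaining items: I2, I3, I4 (k = 3).
sum of item variances = 1.56 + 0.52 + 1.44 = 3.52
σ²_T = 3.52 + 2 × 0.73 = 4.98
α (item deleted) = (3/2)·(1 − 3.52/4.98) = 0.44

Cronbach's α = 0.44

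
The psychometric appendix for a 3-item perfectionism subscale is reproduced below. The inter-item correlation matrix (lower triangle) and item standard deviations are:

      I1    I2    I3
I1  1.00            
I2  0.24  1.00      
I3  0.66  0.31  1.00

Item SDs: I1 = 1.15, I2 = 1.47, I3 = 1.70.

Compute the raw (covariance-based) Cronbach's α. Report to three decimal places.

Cronbach's α = 0.655

Σσ²ᵢ = 1.15² + 1.47² + 1.70² = 6.3734
Covariances σ_ij = r_ij · s_i · s_j:
  σ(I1,I2) = 0.24 × 1.15 × 1.47 = 0.4057
  σ(I1,I3) = 0.66 × 1.15 × 1.70 = 1.2903
  σ(I2,I3) = 0.31 × 1.47 × 1.70 = 0.7747
σ²_T = Σσ²ᵢ + 2·Σσ_ij = 6.3734 + 2 × 2.4707 = 11.3148
α = (3/2)·(1 − 6.3734/11.3148) = 0.655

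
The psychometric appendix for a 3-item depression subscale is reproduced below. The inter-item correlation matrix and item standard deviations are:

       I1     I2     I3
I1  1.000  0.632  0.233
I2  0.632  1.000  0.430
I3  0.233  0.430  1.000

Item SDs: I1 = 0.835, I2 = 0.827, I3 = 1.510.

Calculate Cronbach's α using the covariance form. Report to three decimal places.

Σσ²ᵢ = 0.835² + 0.827² + 1.510² = 3.6613
Covariances σ_ij = r_ij · s_i · s_j:
  σ(I1,I2) = 0.632 × 0.835 × 0.827 = 0.4364
  σ(I1,I3) = 0.233 × 0.835 × 1.510 = 0.2938
  σ(I2,I3) = 0.430 × 0.827 × 1.510 = 0.5370
σ²_T = Σσ²ᵢ + 2·Σσ_ij = 3.6613 + 2 × 1.2672 = 6.1957
α = (3/2)·(1 − 3.6613/6.1957) = 0.614

α = 0.614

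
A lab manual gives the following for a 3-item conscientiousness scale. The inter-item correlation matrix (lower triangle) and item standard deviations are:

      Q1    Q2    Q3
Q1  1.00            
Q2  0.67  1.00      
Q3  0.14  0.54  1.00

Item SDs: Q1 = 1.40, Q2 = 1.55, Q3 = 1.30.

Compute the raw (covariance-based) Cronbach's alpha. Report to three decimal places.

Cronbach's alpha = 0.720

Σσ²ᵢ = 1.40² + 1.55² + 1.30² = 6.0525
Covariances σ_ij = r_ij · s_i · s_j:
  σ(Q1,Q2) = 0.67 × 1.40 × 1.55 = 1.4539
  σ(Q1,Q3) = 0.14 × 1.40 × 1.30 = 0.2548
  σ(Q2,Q3) = 0.54 × 1.55 × 1.30 = 1.0881
σ²_T = Σσ²ᵢ + 2·Σσ_ij = 6.0525 + 2 × 2.7968 = 11.6461
α = (3/2)·(1 − 6.0525/11.6461) = 0.720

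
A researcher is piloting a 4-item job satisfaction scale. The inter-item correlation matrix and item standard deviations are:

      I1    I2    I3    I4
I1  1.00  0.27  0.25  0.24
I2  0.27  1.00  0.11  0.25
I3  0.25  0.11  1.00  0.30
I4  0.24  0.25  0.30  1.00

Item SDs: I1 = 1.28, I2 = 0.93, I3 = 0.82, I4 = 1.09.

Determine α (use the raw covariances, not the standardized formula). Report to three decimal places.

Σσ²ᵢ = 1.28² + 0.93² + 0.82² + 1.09² = 4.3638
Covariances σ_ij = r_ij · s_i · s_j:
  σ(I1,I2) = 0.27 × 1.28 × 0.93 = 0.3214
  σ(I1,I3) = 0.25 × 1.28 × 0.82 = 0.2624
  σ(I1,I4) = 0.24 × 1.28 × 1.09 = 0.3348
  σ(I2,I3) = 0.11 × 0.93 × 0.82 = 0.0839
  σ(I2,I4) = 0.25 × 0.93 × 1.09 = 0.2534
  σ(I3,I4) = 0.30 × 0.82 × 1.09 = 0.2681
σ²_T = Σσ²ᵢ + 2·Σσ_ij = 4.3638 + 2 × 1.5240 = 7.4118
α = (4/3)·(1 − 4.3638/7.4118) = 0.548

α = 0.548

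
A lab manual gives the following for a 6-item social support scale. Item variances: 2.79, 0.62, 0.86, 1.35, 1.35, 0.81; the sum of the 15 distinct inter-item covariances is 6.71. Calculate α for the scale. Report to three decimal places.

α = 0.760

Σσᵢ² = 2.79 + 0.62 + 0.86 + 1.35 + 1.35 + 0.81 = 7.78
Sum of distinct covariances = 6.71
Var(T) = Σσᵢ² + 2·Σcov = 7.78 + 2 × 6.71 = 21.20
α = (6/5)·(1 − 7.78/21.20) = 0.760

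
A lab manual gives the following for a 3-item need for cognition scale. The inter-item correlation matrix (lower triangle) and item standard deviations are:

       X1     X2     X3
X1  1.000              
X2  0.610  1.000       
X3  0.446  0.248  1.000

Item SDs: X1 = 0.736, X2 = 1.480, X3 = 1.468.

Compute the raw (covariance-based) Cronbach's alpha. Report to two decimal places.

Σσ²ᵢ = 0.736² + 1.480² + 1.468² = 4.8871
Covariances σ_ij = r_ij · s_i · s_j:
  σ(X1,X2) = 0.610 × 0.736 × 1.480 = 0.6645
  σ(X1,X3) = 0.446 × 0.736 × 1.468 = 0.4819
  σ(X2,X3) = 0.248 × 1.480 × 1.468 = 0.5388
σ²_T = Σσ²ᵢ + 2·Σσ_ij = 4.8871 + 2 × 1.6852 = 8.2575
α = (3/2)·(1 − 4.8871/8.2575) = 0.61

Cronbach's alpha = 0.61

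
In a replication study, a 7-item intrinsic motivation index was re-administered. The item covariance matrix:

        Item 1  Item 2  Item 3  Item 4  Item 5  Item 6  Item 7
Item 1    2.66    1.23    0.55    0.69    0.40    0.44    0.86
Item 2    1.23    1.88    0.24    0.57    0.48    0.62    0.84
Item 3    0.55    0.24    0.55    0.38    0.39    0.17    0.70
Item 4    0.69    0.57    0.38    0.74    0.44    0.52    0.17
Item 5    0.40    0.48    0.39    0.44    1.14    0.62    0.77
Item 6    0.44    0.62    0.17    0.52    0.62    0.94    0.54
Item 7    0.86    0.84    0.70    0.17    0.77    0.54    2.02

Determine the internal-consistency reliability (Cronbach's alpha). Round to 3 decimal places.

Σσ²ᵢ = 2.66 + 1.88 + 0.55 + 0.74 + 1.14 + 0.94 + 2.02 = 9.93
Σ_{i<j} σ_ij = 11.62
σ²_total = 9.93 + 2 × 11.62 = 33.17
α = (k/(k−1))·(1 − Σσ²ᵢ/σ²_total) = (7/6)·(1 − 9.93/33.17) = 0.817

Cronbach's alpha = 0.817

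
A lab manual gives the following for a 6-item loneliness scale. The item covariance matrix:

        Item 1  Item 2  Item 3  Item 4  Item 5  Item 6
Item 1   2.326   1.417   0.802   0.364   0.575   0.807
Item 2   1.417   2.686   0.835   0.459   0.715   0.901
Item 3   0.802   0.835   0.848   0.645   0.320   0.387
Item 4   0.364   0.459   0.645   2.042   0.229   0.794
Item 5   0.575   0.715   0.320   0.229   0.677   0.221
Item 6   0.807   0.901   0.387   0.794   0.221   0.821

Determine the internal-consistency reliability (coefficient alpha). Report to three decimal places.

Σσᵢ² = 2.326 + 2.686 + 0.848 + 2.042 + 0.677 + 0.821 = 9.400
Sum of off-diagonal covariances = 9.471
σ²_T = 9.400 + 2 × 9.471 = 28.342
α = (k/(k−1))·(1 − Σσᵢ²/σ²_T) = (6/5)·(1 − 9.400/28.342) = 0.802

α = 0.802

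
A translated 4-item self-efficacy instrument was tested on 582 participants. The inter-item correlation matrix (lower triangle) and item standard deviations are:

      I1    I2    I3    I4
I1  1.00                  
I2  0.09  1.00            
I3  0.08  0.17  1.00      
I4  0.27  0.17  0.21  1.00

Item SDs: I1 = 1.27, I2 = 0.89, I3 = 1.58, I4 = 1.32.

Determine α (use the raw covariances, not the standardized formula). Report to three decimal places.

α = 0.432

Σσ²ᵢ = 1.27² + 0.89² + 1.58² + 1.32² = 6.6438
Covariances σ_ij = r_ij · s_i · s_j:
  σ(I1,I2) = 0.09 × 1.27 × 0.89 = 0.1017
  σ(I1,I3) = 0.08 × 1.27 × 1.58 = 0.1605
  σ(I1,I4) = 0.27 × 1.27 × 1.32 = 0.4526
  σ(I2,I3) = 0.17 × 0.89 × 1.58 = 0.2391
  σ(I2,I4) = 0.17 × 0.89 × 1.32 = 0.1997
  σ(I3,I4) = 0.21 × 1.58 × 1.32 = 0.4380
σ²_T = Σσ²ᵢ + 2·Σσ_ij = 6.6438 + 2 × 1.5916 = 9.8270
α = (4/3)·(1 − 6.6438/9.8270) = 0.432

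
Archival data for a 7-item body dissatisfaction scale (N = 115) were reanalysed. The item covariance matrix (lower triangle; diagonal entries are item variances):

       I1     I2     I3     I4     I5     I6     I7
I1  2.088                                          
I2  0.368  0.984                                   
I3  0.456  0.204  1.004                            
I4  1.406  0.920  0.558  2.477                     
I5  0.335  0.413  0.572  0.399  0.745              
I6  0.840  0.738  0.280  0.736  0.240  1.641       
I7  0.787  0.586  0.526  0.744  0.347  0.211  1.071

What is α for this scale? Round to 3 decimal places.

sum of item variances = 2.088 + 0.984 + 1.004 + 2.477 + 0.745 + 1.641 + 1.071 = 10.010
Σ_{i<j} σ_ij = 11.666
σ²_T = 10.010 + 2 × 11.666 = 33.342
α = (k/(k−1))·(1 − sum of item variances/σ²_T) = (7/6)·(1 − 10.010/33.342) = 0.816

α = 0.816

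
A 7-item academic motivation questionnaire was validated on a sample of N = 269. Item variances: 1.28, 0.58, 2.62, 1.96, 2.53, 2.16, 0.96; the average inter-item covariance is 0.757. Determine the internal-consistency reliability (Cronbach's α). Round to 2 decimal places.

ΣVar(i) = 1.28 + 0.58 + 2.62 + 1.96 + 2.53 + 2.16 + 0.96 = 12.09
Sum of the 21 distinct covariances = 21 × 0.757 = 15.897
Var(T) = ΣVar(i) + 2·Σcov = 12.09 + 2 × 15.897 = 43.884
α = (7/6)·(1 − 12.09/43.884) = 0.85

α = 0.85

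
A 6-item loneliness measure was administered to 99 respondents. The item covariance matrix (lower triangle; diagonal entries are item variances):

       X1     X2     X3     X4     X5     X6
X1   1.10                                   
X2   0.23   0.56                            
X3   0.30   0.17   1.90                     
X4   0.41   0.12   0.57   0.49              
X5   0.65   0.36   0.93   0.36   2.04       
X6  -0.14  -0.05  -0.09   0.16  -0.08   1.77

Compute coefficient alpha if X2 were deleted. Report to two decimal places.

Remaining items: X1, X3, X4, X5, X6 (k = 5).
Σσ²ᵢ = 1.10 + 1.90 + 0.49 + 2.04 + 1.77 = 7.30
σ²_T = 7.30 + 2 × 3.07 = 13.44
α (item deleted) = (5/4)·(1 − 7.30/13.44) = 0.57

α = 0.57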